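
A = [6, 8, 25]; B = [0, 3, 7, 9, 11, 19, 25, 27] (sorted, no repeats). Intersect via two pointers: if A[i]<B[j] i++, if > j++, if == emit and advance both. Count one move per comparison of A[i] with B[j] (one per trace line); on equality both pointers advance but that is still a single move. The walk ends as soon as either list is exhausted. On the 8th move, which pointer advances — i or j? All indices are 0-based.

i=0 j=0: 6>0, j++
i=0 j=1: 6>3, j++
i=0 j=2: 6<7, i++
i=1 j=2: 8>7, j++
i=1 j=3: 8<9, i++
i=2 j=3: 25>9, j++
i=2 j=4: 25>11, j++
i=2 j=5: 25>19, j++

j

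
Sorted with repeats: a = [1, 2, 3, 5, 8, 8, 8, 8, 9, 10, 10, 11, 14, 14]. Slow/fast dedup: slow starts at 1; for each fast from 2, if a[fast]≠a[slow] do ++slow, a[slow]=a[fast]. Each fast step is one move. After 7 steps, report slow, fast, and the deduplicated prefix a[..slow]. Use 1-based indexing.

slow=1 fast=2: a[fast]=2≠a[slow]=1 write a[2]=2, slow++,fast++
slow=2 fast=3: a[fast]=3≠a[slow]=2 write a[3]=3, slow++,fast++
slow=3 fast=4: a[fast]=5≠a[slow]=3 write a[4]=5, slow++,fast++
slow=4 fast=5: a[fast]=8≠a[slow]=5 write a[5]=8, slow++,fast++
slow=5 fast=6: a[fast]=8=a[slow] dup, fast++
slow=5 fast=7: a[fast]=8=a[slow] dup, fast++
slow=5 fast=8: a[fast]=8=a[slow] dup, fast++

slow=5, fast=9, prefix=[1, 2, 3, 5, 8]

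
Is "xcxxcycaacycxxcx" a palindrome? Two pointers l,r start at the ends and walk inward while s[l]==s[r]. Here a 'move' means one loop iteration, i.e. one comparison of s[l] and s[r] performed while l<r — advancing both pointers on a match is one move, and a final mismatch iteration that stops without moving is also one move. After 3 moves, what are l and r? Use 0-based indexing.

l=3, r=12

[0,15] 'x'=='x' → l++,r--
[1,14] 'c'=='c' → l++,r--
[2,13] 'x'=='x' → l++,r--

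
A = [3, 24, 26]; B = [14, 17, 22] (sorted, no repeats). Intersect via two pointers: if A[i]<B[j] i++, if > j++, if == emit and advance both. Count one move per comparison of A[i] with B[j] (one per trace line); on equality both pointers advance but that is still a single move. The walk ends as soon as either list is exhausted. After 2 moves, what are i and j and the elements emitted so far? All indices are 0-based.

i=1, j=1, emitted=[]

i=0 j=0: 3<14, i++
i=1 j=0: 24>14, j++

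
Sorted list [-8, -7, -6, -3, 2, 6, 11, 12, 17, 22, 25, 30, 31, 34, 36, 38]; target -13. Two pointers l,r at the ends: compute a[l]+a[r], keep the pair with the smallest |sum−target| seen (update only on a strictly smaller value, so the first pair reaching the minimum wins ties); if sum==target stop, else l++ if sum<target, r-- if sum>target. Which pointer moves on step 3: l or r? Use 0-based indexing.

[0,15] -8+38=30 d=43 * → r--
[0,14] -8+36=28 d=41 * → r--
[0,13] -8+34=26 d=39 * → r--

r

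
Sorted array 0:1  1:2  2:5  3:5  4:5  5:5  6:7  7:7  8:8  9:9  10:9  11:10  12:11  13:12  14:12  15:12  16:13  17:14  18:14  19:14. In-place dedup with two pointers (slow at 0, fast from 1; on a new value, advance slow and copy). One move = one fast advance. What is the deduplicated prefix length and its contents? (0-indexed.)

length 11; prefix = [1, 2, 5, 7, 8, 9, 10, 11, 12, 13, 14]

(s=0,f=1) a[fast]=2≠a[slow]=1 write a[1]=2 → slow++,fast++
(s=1,f=2) a[fast]=5≠a[slow]=2 write a[2]=5 → slow++,fast++
(s=2,f=3) a[fast]=5=a[slow] dup → fast++
(s=2,f=4) a[fast]=5=a[slow] dup → fast++
(s=2,f=5) a[fast]=5=a[slow] dup → fast++
(s=2,f=6) a[fast]=7≠a[slow]=5 write a[3]=7 → slow++,fast++
(s=3,f=7) a[fast]=7=a[slow] dup → fast++
(s=3,f=8) a[fast]=8≠a[slow]=7 write a[4]=8 → slow++,fast++
(s=4,f=9) a[fast]=9≠a[slow]=8 write a[5]=9 → slow++,fast++
(s=5,f=10) a[fast]=9=a[slow] dup → fast++
(s=5,f=11) a[fast]=10≠a[slow]=9 write a[6]=10 → slow++,fast++
(s=6,f=12) a[fast]=11≠a[slow]=10 write a[7]=11 → slow++,fast++
(s=7,f=13) a[fast]=12≠a[slow]=11 write a[8]=12 → slow++,fast++
(s=8,f=14) a[fast]=12=a[slow] dup → fast++
(s=8,f=15) a[fast]=12=a[slow] dup → fast++
(s=8,f=16) a[fast]=13≠a[slow]=12 write a[9]=13 → slow++,fast++
(s=9,f=17) a[fast]=14≠a[slow]=13 write a[10]=14 → slow++,fast++
(s=10,f=18) a[fast]=14=a[slow] dup → fast++
(s=10,f=19) a[fast]=14=a[slow] dup → fast++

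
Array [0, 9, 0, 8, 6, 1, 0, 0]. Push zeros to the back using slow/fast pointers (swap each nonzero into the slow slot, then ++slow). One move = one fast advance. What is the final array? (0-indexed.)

[9, 8, 6, 1, 0, 0, 0, 0]

(s=0,f=0) a[fast]=0 → fast++
(s=0,f=1) a[fast]=9≠0 swap→a[0]=9 → slow++,fast++
(s=1,f=2) a[fast]=0 → fast++
(s=1,f=3) a[fast]=8≠0 swap→a[1]=8 → slow++,fast++
(s=2,f=4) a[fast]=6≠0 swap→a[2]=6 → slow++,fast++
(s=3,f=5) a[fast]=1≠0 swap→a[3]=1 → slow++,fast++
(s=4,f=6) a[fast]=0 → fast++
(s=4,f=7) a[fast]=0 → fast++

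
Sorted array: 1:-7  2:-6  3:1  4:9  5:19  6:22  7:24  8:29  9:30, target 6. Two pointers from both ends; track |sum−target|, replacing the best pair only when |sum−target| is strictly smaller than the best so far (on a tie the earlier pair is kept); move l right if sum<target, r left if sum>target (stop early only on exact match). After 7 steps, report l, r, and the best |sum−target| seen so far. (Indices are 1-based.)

[1,9] -7+30=23 d=17 * → r--
[1,8] -7+29=22 d=16 * → r--
[1,7] -7+24=17 d=11 * → r--
[1,6] -7+22=15 d=9 * → r--
[1,5] -7+19=12 d=6 * → r--
[1,4] -7+9=2 d=4 * → l++
[2,4] -6+9=3 d=3 * → l++

l=3, r=4, best |Δ|=3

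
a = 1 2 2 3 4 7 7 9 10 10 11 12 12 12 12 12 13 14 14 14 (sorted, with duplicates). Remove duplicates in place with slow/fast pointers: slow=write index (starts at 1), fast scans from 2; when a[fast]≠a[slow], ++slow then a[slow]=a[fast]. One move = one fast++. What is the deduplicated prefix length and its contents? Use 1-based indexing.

length 11; prefix = [1, 2, 3, 4, 7, 9, 10, 11, 12, 13, 14]

slow=1 fast=2: a[fast]=2≠a[slow]=1 write a[2]=2, slow++,fast++
slow=2 fast=3: a[fast]=2=a[slow] dup, fast++
slow=2 fast=4: a[fast]=3≠a[slow]=2 write a[3]=3, slow++,fast++
slow=3 fast=5: a[fast]=4≠a[slow]=3 write a[4]=4, slow++,fast++
slow=4 fast=6: a[fast]=7≠a[slow]=4 write a[5]=7, slow++,fast++
slow=5 fast=7: a[fast]=7=a[slow] dup, fast++
slow=5 fast=8: a[fast]=9≠a[slow]=7 write a[6]=9, slow++,fast++
slow=6 fast=9: a[fast]=10≠a[slow]=9 write a[7]=10, slow++,fast++
slow=7 fast=10: a[fast]=10=a[slow] dup, fast++
slow=7 fast=11: a[fast]=11≠a[slow]=10 write a[8]=11, slow++,fast++
slow=8 fast=12: a[fast]=12≠a[slow]=11 write a[9]=12, slow++,fast++
slow=9 fast=13: a[fast]=12=a[slow] dup, fast++
slow=9 fast=14: a[fast]=12=a[slow] dup, fast++
slow=9 fast=15: a[fast]=12=a[slow] dup, fast++
slow=9 fast=16: a[fast]=12=a[slow] dup, fast++
slow=9 fast=17: a[fast]=13≠a[slow]=12 write a[10]=13, slow++,fast++
slow=10 fast=18: a[fast]=14≠a[slow]=13 write a[11]=14, slow++,fast++
slow=11 fast=19: a[fast]=14=a[slow] dup, fast++
slow=11 fast=20: a[fast]=14=a[slow] dup, fast++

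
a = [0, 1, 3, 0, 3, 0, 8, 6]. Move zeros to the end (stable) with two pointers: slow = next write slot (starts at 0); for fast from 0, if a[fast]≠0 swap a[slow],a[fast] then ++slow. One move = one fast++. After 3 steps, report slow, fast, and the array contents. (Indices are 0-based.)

slow=2, fast=3, a=[1, 3, 0, 0, 3, 0, 8, 6]

(s=0,f=0) a[fast]=0 → fast++
(s=0,f=1) a[fast]=1≠0 swap→a[0]=1 → slow++,fast++
(s=1,f=2) a[fast]=3≠0 swap→a[1]=3 → slow++,fast++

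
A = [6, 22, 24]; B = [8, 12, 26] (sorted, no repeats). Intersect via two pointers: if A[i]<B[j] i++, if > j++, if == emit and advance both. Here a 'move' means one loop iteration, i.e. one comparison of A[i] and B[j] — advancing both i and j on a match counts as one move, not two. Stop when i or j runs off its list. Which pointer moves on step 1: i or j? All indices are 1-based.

i

i=1 j=1: 6<8, i++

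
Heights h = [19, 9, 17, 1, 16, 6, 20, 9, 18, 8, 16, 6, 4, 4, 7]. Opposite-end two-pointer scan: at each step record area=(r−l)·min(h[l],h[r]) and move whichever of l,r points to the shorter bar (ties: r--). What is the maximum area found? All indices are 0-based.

max area = 160

l=0 r=14: min(19,7)*14=98 best=98 *, r--
l=0 r=13: min(19,4)*13=52 best=98, r--
l=0 r=12: min(19,4)*12=48 best=98, r--
l=0 r=11: min(19,6)*11=66 best=98, r--
l=0 r=10: min(19,16)*10=160 best=160 *, r--
l=0 r=9: min(19,8)*9=72 best=160, r--
l=0 r=8: min(19,18)*8=144 best=160, r--
l=0 r=7: min(19,9)*7=63 best=160, r--
l=0 r=6: min(19,20)*6=114 best=160, l++
l=1 r=6: min(9,20)*5=45 best=160, l++
l=2 r=6: min(17,20)*4=68 best=160, l++
l=3 r=6: min(1,20)*3=3 best=160, l++
l=4 r=6: min(16,20)*2=32 best=160, l++
l=5 r=6: min(6,20)*1=6 best=160, l++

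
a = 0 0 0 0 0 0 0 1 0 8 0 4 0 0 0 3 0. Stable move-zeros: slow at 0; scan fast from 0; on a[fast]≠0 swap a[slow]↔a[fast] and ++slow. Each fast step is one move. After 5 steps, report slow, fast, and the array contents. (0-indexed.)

slow=0 fast=0: a[fast]=0, fast++
slow=0 fast=1: a[fast]=0, fast++
slow=0 fast=2: a[fast]=0, fast++
slow=0 fast=3: a[fast]=0, fast++
slow=0 fast=4: a[fast]=0, fast++

slow=0, fast=5, a=[0, 0, 0, 0, 0, 0, 0, 1, 0, 8, 0, 4, 0, 0, 0, 3, 0]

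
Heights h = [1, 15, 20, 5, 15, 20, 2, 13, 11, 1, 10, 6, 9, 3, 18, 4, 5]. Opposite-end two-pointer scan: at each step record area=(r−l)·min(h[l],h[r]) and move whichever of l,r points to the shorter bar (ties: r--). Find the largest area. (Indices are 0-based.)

[0,16] min(1,5)*16=16 best=16 * → l++
[1,16] min(15,5)*15=75 best=75 * → r--
[1,15] min(15,4)*14=56 best=75 → r--
[1,14] min(15,18)*13=195 best=195 * → l++
[2,14] min(20,18)*12=216 best=216 * → r--
[2,13] min(20,3)*11=33 best=216 → r--
[2,12] min(20,9)*10=90 best=216 → r--
[2,11] min(20,6)*9=54 best=216 → r--
[2,10] min(20,10)*8=80 best=216 → r--
[2,9] min(20,1)*7=7 best=216 → r--
[2,8] min(20,11)*6=66 best=216 → r--
[2,7] min(20,13)*5=65 best=216 → r--
[2,6] min(20,2)*4=8 best=216 → r--
[2,5] min(20,20)*3=60 best=216 → r--
[2,4] min(20,15)*2=30 best=216 → r--
[2,3] min(20,5)*1=5 best=216 → r--

max area = 216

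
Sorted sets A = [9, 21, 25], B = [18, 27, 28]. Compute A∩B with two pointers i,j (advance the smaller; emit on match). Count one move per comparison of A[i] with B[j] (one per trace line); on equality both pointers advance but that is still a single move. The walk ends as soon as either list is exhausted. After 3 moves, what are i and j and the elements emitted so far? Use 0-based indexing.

i=0 j=0: 9<18, i++
i=1 j=0: 21>18, j++
i=1 j=1: 21<27, i++

i=2, j=1, emitted=[]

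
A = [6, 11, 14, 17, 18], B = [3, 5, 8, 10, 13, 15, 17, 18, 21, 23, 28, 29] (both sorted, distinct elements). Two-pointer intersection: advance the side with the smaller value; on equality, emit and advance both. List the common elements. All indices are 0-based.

intersection = [17, 18]

i=0 j=0: 6>3, j++
i=0 j=1: 6>5, j++
i=0 j=2: 6<8, i++
i=1 j=2: 11>8, j++
i=1 j=3: 11>10, j++
i=1 j=4: 11<13, i++
i=2 j=4: 14>13, j++
i=2 j=5: 14<15, i++
i=3 j=5: 17>15, j++
i=3 j=6: 17==17 emit, i++,j++
i=4 j=7: 18==18 emit, i++,j++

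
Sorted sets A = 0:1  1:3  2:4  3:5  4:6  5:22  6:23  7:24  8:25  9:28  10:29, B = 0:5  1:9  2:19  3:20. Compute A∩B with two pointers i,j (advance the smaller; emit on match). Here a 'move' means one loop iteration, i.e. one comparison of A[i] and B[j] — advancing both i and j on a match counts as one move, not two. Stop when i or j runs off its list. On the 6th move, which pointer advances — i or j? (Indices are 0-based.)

[i=0,j=0] 1<5 → i++
[i=1,j=0] 3<5 → i++
[i=2,j=0] 4<5 → i++
[i=3,j=0] 5==5 emit → i++,j++
[i=4,j=1] 6<9 → i++
[i=5,j=1] 22>9 → j++

j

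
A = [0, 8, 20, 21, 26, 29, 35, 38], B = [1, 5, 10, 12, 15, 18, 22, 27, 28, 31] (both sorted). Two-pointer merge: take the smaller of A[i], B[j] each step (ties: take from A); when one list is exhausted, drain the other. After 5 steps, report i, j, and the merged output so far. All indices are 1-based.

[i=1,j=1] A[i]=0<=B[j]=1 take 0 → i++
[i=2,j=1] A[i]=8>B[j]=1 take 1 → j++
[i=2,j=2] A[i]=8>B[j]=5 take 5 → j++
[i=2,j=3] A[i]=8<=B[j]=10 take 8 → i++
[i=3,j=3] A[i]=20>B[j]=10 take 10 → j++

i=3, j=4, merged so far=[0, 1, 5, 8, 10]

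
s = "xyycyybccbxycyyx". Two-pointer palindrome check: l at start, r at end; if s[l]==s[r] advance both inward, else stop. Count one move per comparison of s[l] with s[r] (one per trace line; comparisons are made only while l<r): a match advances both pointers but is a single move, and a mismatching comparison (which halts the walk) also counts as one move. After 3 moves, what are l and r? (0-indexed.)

l=0 r=15: 'x'=='x', l++,r--
l=1 r=14: 'y'=='y', l++,r--
l=2 r=13: 'y'=='y', l++,r--

l=3, r=12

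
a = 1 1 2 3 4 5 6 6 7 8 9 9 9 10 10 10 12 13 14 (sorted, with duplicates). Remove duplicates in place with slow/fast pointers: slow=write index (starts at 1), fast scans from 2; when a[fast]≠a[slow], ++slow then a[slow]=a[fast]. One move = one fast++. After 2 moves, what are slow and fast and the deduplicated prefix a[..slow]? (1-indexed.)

slow=2, fast=4, prefix=[1, 2]

slow=1 fast=2: a[fast]=1=a[slow] dup, fast++
slow=1 fast=3: a[fast]=2≠a[slow]=1 write a[2]=2, slow++,fast++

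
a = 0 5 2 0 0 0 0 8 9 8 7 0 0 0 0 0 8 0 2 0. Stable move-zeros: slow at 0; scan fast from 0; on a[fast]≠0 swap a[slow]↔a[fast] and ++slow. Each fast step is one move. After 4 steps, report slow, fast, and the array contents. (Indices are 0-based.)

slow=2, fast=4, a=[5, 2, 0, 0, 0, 0, 0, 8, 9, 8, 7, 0, 0, 0, 0, 0, 8, 0, 2, 0]

slow=0 fast=0: a[fast]=0, fast++
slow=0 fast=1: a[fast]=5≠0 swap→a[0]=5, slow++,fast++
slow=1 fast=2: a[fast]=2≠0 swap→a[1]=2, slow++,fast++
slow=2 fast=3: a[fast]=0, fast++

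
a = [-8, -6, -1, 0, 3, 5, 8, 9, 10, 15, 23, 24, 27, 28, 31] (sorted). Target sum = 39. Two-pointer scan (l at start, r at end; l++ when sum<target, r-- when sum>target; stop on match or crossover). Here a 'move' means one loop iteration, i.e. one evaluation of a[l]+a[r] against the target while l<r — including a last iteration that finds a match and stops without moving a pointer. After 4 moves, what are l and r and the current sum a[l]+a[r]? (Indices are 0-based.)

l=0 r=14: -8+31=23 <39, l++
l=1 r=14: -6+31=25 <39, l++
l=2 r=14: -1+31=30 <39, l++
l=3 r=14: 0+31=31 <39, l++

l=4, r=14, sum=34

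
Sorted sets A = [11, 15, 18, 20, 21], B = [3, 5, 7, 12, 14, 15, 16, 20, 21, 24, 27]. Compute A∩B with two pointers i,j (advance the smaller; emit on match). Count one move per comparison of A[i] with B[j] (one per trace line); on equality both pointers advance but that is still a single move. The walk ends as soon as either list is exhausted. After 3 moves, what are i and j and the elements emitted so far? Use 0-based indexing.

i=0 j=0: 11>3, j++
i=0 j=1: 11>5, j++
i=0 j=2: 11>7, j++

i=0, j=3, emitted=[]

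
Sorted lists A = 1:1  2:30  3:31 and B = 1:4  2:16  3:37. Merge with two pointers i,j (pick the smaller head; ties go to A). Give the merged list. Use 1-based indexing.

[i=1,j=1] A[i]=1<=B[j]=4 take 1 → i++
[i=2,j=1] A[i]=30>B[j]=4 take 4 → j++
[i=2,j=2] A[i]=30>B[j]=16 take 16 → j++
[i=2,j=3] A[i]=30<=B[j]=37 take 30 → i++
[i=3,j=3] A[i]=31<=B[j]=37 take 31 → i++
[i=4,j=3] A done, take B[j]=37 → j++

[1, 4, 16, 30, 31, 37]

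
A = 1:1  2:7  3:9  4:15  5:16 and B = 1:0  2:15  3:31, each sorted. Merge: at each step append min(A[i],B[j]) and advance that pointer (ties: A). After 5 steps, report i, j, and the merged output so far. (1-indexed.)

i=5, j=2, merged so far=[0, 1, 7, 9, 15]

i=1 j=1: A[i]=1>B[j]=0 take 0, j++
i=1 j=2: A[i]=1<=B[j]=15 take 1, i++
i=2 j=2: A[i]=7<=B[j]=15 take 7, i++
i=3 j=2: A[i]=9<=B[j]=15 take 9, i++
i=4 j=2: A[i]=15<=B[j]=15 take 15, i++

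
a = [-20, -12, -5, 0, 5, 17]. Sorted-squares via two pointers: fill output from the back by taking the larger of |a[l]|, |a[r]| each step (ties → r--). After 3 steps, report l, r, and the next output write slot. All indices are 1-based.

l=3, r=5, next write slot=3

[1,6] |-20|>|17| out[6]=400 → l++
[2,6] |-12|<=|17| out[5]=289 → r--
[2,5] |-12|>|5| out[4]=144 → l++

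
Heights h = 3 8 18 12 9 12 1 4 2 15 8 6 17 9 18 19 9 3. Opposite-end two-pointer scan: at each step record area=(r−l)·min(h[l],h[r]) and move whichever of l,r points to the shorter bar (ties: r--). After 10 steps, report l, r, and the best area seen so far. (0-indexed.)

l=0 r=17: min(3,3)*17=51 best=51 *, r--
l=0 r=16: min(3,9)*16=48 best=51, l++
l=1 r=16: min(8,9)*15=120 best=120 *, l++
l=2 r=16: min(18,9)*14=126 best=126 *, r--
l=2 r=15: min(18,19)*13=234 best=234 *, l++
l=3 r=15: min(12,19)*12=144 best=234, l++
l=4 r=15: min(9,19)*11=99 best=234, l++
l=5 r=15: min(12,19)*10=120 best=234, l++
l=6 r=15: min(1,19)*9=9 best=234, l++
l=7 r=15: min(4,19)*8=32 best=234, l++

l=8, r=15, best area=234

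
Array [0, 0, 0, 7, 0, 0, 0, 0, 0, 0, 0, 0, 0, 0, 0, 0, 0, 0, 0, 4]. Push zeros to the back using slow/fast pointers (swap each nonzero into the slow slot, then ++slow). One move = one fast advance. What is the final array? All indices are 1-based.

(s=1,f=1) a[fast]=0 → fast++
(s=1,f=2) a[fast]=0 → fast++
(s=1,f=3) a[fast]=0 → fast++
(s=1,f=4) a[fast]=7≠0 swap→a[1]=7 → slow++,fast++
(s=2,f=5) a[fast]=0 → fast++
(s=2,f=6) a[fast]=0 → fast++
(s=2,f=7) a[fast]=0 → fast++
(s=2,f=8) a[fast]=0 → fast++
(s=2,f=9) a[fast]=0 → fast++
(s=2,f=10) a[fast]=0 → fast++
(s=2,f=11) a[fast]=0 → fast++
(s=2,f=12) a[fast]=0 → fast++
(s=2,f=13) a[fast]=0 → fast++
(s=2,f=14) a[fast]=0 → fast++
(s=2,f=15) a[fast]=0 → fast++
(s=2,f=16) a[fast]=0 → fast++
(s=2,f=17) a[fast]=0 → fast++
(s=2,f=18) a[fast]=0 → fast++
(s=2,f=19) a[fast]=0 → fast++
(s=2,f=20) a[fast]=4≠0 swap→a[2]=4 → slow++,fast++

[7, 4, 0, 0, 0, 0, 0, 0, 0, 0, 0, 0, 0, 0, 0, 0, 0, 0, 0, 0]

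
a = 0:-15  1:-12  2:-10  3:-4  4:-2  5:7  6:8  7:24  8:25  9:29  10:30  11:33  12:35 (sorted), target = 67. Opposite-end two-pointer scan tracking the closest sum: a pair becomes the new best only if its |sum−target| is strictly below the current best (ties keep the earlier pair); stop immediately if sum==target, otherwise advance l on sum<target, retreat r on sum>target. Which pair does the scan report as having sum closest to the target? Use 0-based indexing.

l=0 r=12: -15+35=20 d=47 *, l++
l=1 r=12: -12+35=23 d=44 *, l++
l=2 r=12: -10+35=25 d=42 *, l++
l=3 r=12: -4+35=31 d=36 *, l++
l=4 r=12: -2+35=33 d=34 *, l++
l=5 r=12: 7+35=42 d=25 *, l++
l=6 r=12: 8+35=43 d=24 *, l++
l=7 r=12: 24+35=59 d=8 *, l++
l=8 r=12: 25+35=60 d=7 *, l++
l=9 r=12: 29+35=64 d=3 *, l++
l=10 r=12: 30+35=65 d=2 *, l++
l=11 r=12: 33+35=68 d=1 *, r--

pair (33, 35) with sum 68 (|Δ|=1)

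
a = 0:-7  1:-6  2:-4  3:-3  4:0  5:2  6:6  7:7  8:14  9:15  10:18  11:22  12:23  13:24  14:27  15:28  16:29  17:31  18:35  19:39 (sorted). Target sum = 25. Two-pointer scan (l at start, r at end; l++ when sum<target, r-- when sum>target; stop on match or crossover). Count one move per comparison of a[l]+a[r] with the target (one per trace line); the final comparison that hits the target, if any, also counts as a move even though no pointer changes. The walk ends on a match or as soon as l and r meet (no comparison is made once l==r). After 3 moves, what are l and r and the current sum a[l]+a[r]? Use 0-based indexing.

l=1, r=17, sum=25

l=0 r=19: -7+39=32 >25, r--
l=0 r=18: -7+35=28 >25, r--
l=0 r=17: -7+31=24 <25, l++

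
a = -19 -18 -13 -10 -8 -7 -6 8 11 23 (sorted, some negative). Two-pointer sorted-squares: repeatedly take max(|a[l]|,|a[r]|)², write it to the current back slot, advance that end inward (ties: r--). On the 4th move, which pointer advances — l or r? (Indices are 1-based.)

l

[1,10] |-19|<=|23| out[10]=529 → r--
[1,9] |-19|>|11| out[9]=361 → l++
[2,9] |-18|>|11| out[8]=324 → l++
[3,9] |-13|>|11| out[7]=169 → l++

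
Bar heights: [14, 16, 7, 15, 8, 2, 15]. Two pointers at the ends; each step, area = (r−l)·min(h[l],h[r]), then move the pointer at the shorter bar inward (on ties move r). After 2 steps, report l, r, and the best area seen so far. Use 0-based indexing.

l=0 r=6: min(14,15)*6=84 best=84 *, l++
l=1 r=6: min(16,15)*5=75 best=84, r--

l=1, r=5, best area=84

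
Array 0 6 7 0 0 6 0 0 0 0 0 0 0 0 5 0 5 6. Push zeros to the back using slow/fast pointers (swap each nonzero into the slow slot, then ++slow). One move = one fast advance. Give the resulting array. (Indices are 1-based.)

(s=1,f=1) a[fast]=0 → fast++
(s=1,f=2) a[fast]=6≠0 swap→a[1]=6 → slow++,fast++
(s=2,f=3) a[fast]=7≠0 swap→a[2]=7 → slow++,fast++
(s=3,f=4) a[fast]=0 → fast++
(s=3,f=5) a[fast]=0 → fast++
(s=3,f=6) a[fast]=6≠0 swap→a[3]=6 → slow++,fast++
(s=4,f=7) a[fast]=0 → fast++
(s=4,f=8) a[fast]=0 → fast++
(s=4,f=9) a[fast]=0 → fast++
(s=4,f=10) a[fast]=0 → fast++
(s=4,f=11) a[fast]=0 → fast++
(s=4,f=12) a[fast]=0 → fast++
(s=4,f=13) a[fast]=0 → fast++
(s=4,f=14) a[fast]=0 → fast++
(s=4,f=15) a[fast]=5≠0 swap→a[4]=5 → slow++,fast++
(s=5,f=16) a[fast]=0 → fast++
(s=5,f=17) a[fast]=5≠0 swap→a[5]=5 → slow++,fast++
(s=6,f=18) a[fast]=6≠0 swap→a[6]=6 → slow++,fast++

[6, 7, 6, 5, 5, 6, 0, 0, 0, 0, 0, 0, 0, 0, 0, 0, 0, 0]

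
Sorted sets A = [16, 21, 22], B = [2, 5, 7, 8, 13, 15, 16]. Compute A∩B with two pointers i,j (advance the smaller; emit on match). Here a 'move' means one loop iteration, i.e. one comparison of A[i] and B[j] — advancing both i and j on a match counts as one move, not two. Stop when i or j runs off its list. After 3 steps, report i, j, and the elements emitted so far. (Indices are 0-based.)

[i=0,j=0] 16>2 → j++
[i=0,j=1] 16>5 → j++
[i=0,j=2] 16>7 → j++

i=0, j=3, emitted=[]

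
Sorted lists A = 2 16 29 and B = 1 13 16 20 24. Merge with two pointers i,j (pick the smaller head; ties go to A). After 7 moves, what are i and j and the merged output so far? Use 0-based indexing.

[i=0,j=0] A[i]=2>B[j]=1 take 1 → j++
[i=0,j=1] A[i]=2<=B[j]=13 take 2 → i++
[i=1,j=1] A[i]=16>B[j]=13 take 13 → j++
[i=1,j=2] A[i]=16<=B[j]=16 take 16 → i++
[i=2,j=2] A[i]=29>B[j]=16 take 16 → j++
[i=2,j=3] A[i]=29>B[j]=20 take 20 → j++
[i=2,j=4] A[i]=29>B[j]=24 take 24 → j++

i=2, j=5, merged so far=[1, 2, 13, 16, 16, 20, 24]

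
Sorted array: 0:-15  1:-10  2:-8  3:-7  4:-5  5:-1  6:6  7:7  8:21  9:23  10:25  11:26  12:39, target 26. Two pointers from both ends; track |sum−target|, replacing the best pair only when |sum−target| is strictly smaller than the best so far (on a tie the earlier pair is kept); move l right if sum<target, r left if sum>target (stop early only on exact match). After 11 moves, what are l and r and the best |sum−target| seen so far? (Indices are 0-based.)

l=6, r=7, best |Δ|=1

[0,12] -15+39=24 d=2 * → l++
[1,12] -10+39=29 d=3 → r--
[1,11] -10+26=16 d=10 → l++
[2,11] -8+26=18 d=8 → l++
[3,11] -7+26=19 d=7 → l++
[4,11] -5+26=21 d=5 → l++
[5,11] -1+26=25 d=1 * → l++
[6,11] 6+26=32 d=6 → r--
[6,10] 6+25=31 d=5 → r--
[6,9] 6+23=29 d=3 → r--
[6,8] 6+21=27 d=1 → r--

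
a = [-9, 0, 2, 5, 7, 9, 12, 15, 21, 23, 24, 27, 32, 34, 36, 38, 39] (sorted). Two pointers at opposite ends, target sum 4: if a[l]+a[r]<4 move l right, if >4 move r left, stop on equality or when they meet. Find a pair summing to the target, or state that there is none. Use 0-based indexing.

no pair

[0,16] -9+39=30 >4 → r--
[0,15] -9+38=29 >4 → r--
[0,14] -9+36=27 >4 → r--
[0,13] -9+34=25 >4 → r--
[0,12] -9+32=23 >4 → r--
[0,11] -9+27=18 >4 → r--
[0,10] -9+24=15 >4 → r--
[0,9] -9+23=14 >4 → r--
[0,8] -9+21=12 >4 → r--
[0,7] -9+15=6 >4 → r--
[0,6] -9+12=3 <4 → l++
[1,6] 0+12=12 >4 → r--
[1,5] 0+9=9 >4 → r--
[1,4] 0+7=7 >4 → r--
[1,3] 0+5=5 >4 → r--
[1,2] 0+2=2 <4 → l++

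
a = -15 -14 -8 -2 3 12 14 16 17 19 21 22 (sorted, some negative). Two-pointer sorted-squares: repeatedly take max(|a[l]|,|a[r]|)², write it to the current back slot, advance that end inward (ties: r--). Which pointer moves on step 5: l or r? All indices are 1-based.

r

[1,12] |-15|<=|22| out[12]=484 → r--
[1,11] |-15|<=|21| out[11]=441 → r--
[1,10] |-15|<=|19| out[10]=361 → r--
[1,9] |-15|<=|17| out[9]=289 → r--
[1,8] |-15|<=|16| out[8]=256 → r--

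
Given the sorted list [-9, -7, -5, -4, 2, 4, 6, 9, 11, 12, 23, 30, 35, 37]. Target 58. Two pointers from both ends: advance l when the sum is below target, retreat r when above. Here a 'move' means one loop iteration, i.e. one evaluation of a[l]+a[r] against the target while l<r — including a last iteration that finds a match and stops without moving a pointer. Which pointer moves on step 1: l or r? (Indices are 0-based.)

[0,13] -9+37=28 <58 → l++

l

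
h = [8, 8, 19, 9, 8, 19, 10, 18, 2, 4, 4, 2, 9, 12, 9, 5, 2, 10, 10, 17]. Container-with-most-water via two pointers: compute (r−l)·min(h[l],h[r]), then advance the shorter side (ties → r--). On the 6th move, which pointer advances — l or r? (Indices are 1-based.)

[1,20] min(8,17)*19=152 best=152 * → l++
[2,20] min(8,17)*18=144 best=152 → l++
[3,20] min(19,17)*17=289 best=289 * → r--
[3,19] min(19,10)*16=160 best=289 → r--
[3,18] min(19,10)*15=150 best=289 → r--
[3,17] min(19,2)*14=28 best=289 → r--

r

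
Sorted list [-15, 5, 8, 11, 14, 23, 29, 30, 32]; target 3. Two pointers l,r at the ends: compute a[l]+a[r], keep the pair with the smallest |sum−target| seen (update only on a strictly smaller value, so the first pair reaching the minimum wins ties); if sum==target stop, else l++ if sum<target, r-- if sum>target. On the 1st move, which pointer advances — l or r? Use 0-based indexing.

l=0 r=8: -15+32=17 d=14 *, r--

r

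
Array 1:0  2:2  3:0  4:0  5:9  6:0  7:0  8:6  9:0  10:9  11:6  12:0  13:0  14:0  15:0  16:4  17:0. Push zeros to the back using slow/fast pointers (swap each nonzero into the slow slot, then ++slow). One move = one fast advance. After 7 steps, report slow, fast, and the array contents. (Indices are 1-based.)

slow=1 fast=1: a[fast]=0, fast++
slow=1 fast=2: a[fast]=2≠0 swap→a[1]=2, slow++,fast++
slow=2 fast=3: a[fast]=0, fast++
slow=2 fast=4: a[fast]=0, fast++
slow=2 fast=5: a[fast]=9≠0 swap→a[2]=9, slow++,fast++
slow=3 fast=6: a[fast]=0, fast++
slow=3 fast=7: a[fast]=0, fast++

slow=3, fast=8, a=[2, 9, 0, 0, 0, 0, 0, 6, 0, 9, 6, 0, 0, 0, 0, 4, 0]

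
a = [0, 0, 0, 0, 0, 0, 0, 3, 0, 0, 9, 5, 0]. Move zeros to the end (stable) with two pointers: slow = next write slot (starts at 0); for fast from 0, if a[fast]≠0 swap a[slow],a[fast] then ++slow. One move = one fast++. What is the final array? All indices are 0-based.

(s=0,f=0) a[fast]=0 → fast++
(s=0,f=1) a[fast]=0 → fast++
(s=0,f=2) a[fast]=0 → fast++
(s=0,f=3) a[fast]=0 → fast++
(s=0,f=4) a[fast]=0 → fast++
(s=0,f=5) a[fast]=0 → fast++
(s=0,f=6) a[fast]=0 → fast++
(s=0,f=7) a[fast]=3≠0 swap→a[0]=3 → slow++,fast++
(s=1,f=8) a[fast]=0 → fast++
(s=1,f=9) a[fast]=0 → fast++
(s=1,f=10) a[fast]=9≠0 swap→a[1]=9 → slow++,fast++
(s=2,f=11) a[fast]=5≠0 swap→a[2]=5 → slow++,fast++
(s=3,f=12) a[fast]=0 → fast++

[3, 9, 5, 0, 0, 0, 0, 0, 0, 0, 0, 0, 0]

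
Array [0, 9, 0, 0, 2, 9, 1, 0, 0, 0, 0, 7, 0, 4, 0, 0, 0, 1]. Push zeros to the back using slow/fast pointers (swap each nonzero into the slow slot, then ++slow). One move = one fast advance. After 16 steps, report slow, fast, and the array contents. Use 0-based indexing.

(s=0,f=0) a[fast]=0 → fast++
(s=0,f=1) a[fast]=9≠0 swap→a[0]=9 → slow++,fast++
(s=1,f=2) a[fast]=0 → fast++
(s=1,f=3) a[fast]=0 → fast++
(s=1,f=4) a[fast]=2≠0 swap→a[1]=2 → slow++,fast++
(s=2,f=5) a[fast]=9≠0 swap→a[2]=9 → slow++,fast++
(s=3,f=6) a[fast]=1≠0 swap→a[3]=1 → slow++,fast++
(s=4,f=7) a[fast]=0 → fast++
(s=4,f=8) a[fast]=0 → fast++
(s=4,f=9) a[fast]=0 → fast++
(s=4,f=10) a[fast]=0 → fast++
(s=4,f=11) a[fast]=7≠0 swap→a[4]=7 → slow++,fast++
(s=5,f=12) a[fast]=0 → fast++
(s=5,f=13) a[fast]=4≠0 swap→a[5]=4 → slow++,fast++
(s=6,f=14) a[fast]=0 → fast++
(s=6,f=15) a[fast]=0 → fast++

slow=6, fast=16, a=[9, 2, 9, 1, 7, 4, 0, 0, 0, 0, 0, 0, 0, 0, 0, 0, 0, 1]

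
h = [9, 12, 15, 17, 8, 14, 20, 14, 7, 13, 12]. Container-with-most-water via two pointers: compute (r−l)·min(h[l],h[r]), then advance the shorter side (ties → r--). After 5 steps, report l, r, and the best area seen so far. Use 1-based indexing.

l=3, r=8, best area=108

l=1 r=11: min(9,12)*10=90 best=90 *, l++
l=2 r=11: min(12,12)*9=108 best=108 *, r--
l=2 r=10: min(12,13)*8=96 best=108, l++
l=3 r=10: min(15,13)*7=91 best=108, r--
l=3 r=9: min(15,7)*6=42 best=108, r--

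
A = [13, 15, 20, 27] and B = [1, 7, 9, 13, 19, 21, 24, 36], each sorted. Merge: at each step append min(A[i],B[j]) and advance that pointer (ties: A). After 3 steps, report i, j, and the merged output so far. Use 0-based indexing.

i=0 j=0: A[i]=13>B[j]=1 take 1, j++
i=0 j=1: A[i]=13>B[j]=7 take 7, j++
i=0 j=2: A[i]=13>B[j]=9 take 9, j++

i=0, j=3, merged so far=[1, 7, 9]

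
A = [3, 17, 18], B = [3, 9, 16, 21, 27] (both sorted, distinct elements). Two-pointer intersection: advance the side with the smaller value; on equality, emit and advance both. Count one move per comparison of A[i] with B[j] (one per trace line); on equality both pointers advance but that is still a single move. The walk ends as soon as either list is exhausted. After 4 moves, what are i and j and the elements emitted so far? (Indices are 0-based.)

[i=0,j=0] 3==3 emit → i++,j++
[i=1,j=1] 17>9 → j++
[i=1,j=2] 17>16 → j++
[i=1,j=3] 17<21 → i++

i=2, j=3, emitted=[3]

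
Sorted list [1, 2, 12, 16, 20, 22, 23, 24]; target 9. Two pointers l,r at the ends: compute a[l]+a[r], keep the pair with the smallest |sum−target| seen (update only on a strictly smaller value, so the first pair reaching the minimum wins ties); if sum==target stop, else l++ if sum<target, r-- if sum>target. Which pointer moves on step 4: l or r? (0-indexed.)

l=0 r=7: 1+24=25 d=16 *, r--
l=0 r=6: 1+23=24 d=15 *, r--
l=0 r=5: 1+22=23 d=14 *, r--
l=0 r=4: 1+20=21 d=12 *, r--

r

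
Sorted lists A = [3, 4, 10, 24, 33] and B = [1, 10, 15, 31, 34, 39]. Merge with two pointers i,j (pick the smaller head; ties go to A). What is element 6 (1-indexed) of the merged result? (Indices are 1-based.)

merged[6] = 15

[i=1,j=1] A[i]=3>B[j]=1 take 1 → j++
[i=1,j=2] A[i]=3<=B[j]=10 take 3 → i++
[i=2,j=2] A[i]=4<=B[j]=10 take 4 → i++
[i=3,j=2] A[i]=10<=B[j]=10 take 10 → i++
[i=4,j=2] A[i]=24>B[j]=10 take 10 → j++
[i=4,j=3] A[i]=24>B[j]=15 take 15 → j++
[i=4,j=4] A[i]=24<=B[j]=31 take 24 → i++
[i=5,j=4] A[i]=33>B[j]=31 take 31 → j++
[i=5,j=5] A[i]=33<=B[j]=34 take 33 → i++
[i=6,j=5] A done, take B[j]=34 → j++
[i=6,j=6] A done, take B[j]=39 → j++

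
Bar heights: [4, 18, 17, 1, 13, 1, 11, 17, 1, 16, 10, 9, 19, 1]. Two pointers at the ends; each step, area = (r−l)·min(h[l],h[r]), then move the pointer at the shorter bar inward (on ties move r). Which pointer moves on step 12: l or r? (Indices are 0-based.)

l=0 r=13: min(4,1)*13=13 best=13 *, r--
l=0 r=12: min(4,19)*12=48 best=48 *, l++
l=1 r=12: min(18,19)*11=198 best=198 *, l++
l=2 r=12: min(17,19)*10=170 best=198, l++
l=3 r=12: min(1,19)*9=9 best=198, l++
l=4 r=12: min(13,19)*8=104 best=198, l++
l=5 r=12: min(1,19)*7=7 best=198, l++
l=6 r=12: min(11,19)*6=66 best=198, l++
l=7 r=12: min(17,19)*5=85 best=198, l++
l=8 r=12: min(1,19)*4=4 best=198, l++
l=9 r=12: min(16,19)*3=48 best=198, l++
l=10 r=12: min(10,19)*2=20 best=198, l++

l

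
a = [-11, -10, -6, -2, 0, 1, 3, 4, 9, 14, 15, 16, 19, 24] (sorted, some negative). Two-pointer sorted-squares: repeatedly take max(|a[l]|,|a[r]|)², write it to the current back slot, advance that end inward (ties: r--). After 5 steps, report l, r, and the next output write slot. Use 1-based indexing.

l=1 r=14: |-11|<=|24| out[14]=576, r--
l=1 r=13: |-11|<=|19| out[13]=361, r--
l=1 r=12: |-11|<=|16| out[12]=256, r--
l=1 r=11: |-11|<=|15| out[11]=225, r--
l=1 r=10: |-11|<=|14| out[10]=196, r--

l=1, r=9, next write slot=9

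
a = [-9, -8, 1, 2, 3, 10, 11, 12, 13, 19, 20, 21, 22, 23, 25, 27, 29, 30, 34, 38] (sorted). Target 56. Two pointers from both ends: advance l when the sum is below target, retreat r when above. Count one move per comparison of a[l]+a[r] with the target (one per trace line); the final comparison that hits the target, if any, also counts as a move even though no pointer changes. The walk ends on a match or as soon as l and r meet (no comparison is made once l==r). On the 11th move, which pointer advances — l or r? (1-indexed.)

[1,20] -9+38=29 <56 → l++
[2,20] -8+38=30 <56 → l++
[3,20] 1+38=39 <56 → l++
[4,20] 2+38=40 <56 → l++
[5,20] 3+38=41 <56 → l++
[6,20] 10+38=48 <56 → l++
[7,20] 11+38=49 <56 → l++
[8,20] 12+38=50 <56 → l++
[9,20] 13+38=51 <56 → l++
[10,20] 19+38=57 >56 → r--
[10,19] 19+34=53 <56 → l++

l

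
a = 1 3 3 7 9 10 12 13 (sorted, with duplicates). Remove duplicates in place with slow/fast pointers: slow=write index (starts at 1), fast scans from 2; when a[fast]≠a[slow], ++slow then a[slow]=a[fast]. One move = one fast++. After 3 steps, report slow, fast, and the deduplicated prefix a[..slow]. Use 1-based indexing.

(s=1,f=2) a[fast]=3≠a[slow]=1 write a[2]=3 → slow++,fast++
(s=2,f=3) a[fast]=3=a[slow] dup → fast++
(s=2,f=4) a[fast]=7≠a[slow]=3 write a[3]=7 → slow++,fast++

slow=3, fast=5, prefix=[1, 3, 7]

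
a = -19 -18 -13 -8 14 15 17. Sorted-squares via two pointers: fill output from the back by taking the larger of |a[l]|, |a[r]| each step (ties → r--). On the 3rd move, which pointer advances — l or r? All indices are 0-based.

l=0 r=6: |-19|>|17| out[6]=361, l++
l=1 r=6: |-18|>|17| out[5]=324, l++
l=2 r=6: |-13|<=|17| out[4]=289, r--

r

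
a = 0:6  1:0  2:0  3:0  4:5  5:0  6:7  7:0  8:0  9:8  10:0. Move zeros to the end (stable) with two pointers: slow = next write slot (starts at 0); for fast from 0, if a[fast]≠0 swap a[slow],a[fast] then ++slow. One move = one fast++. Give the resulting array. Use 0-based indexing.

slow=0 fast=0: a[fast]=6≠0 swap→a[0]=6, slow++,fast++
slow=1 fast=1: a[fast]=0, fast++
slow=1 fast=2: a[fast]=0, fast++
slow=1 fast=3: a[fast]=0, fast++
slow=1 fast=4: a[fast]=5≠0 swap→a[1]=5, slow++,fast++
slow=2 fast=5: a[fast]=0, fast++
slow=2 fast=6: a[fast]=7≠0 swap→a[2]=7, slow++,fast++
slow=3 fast=7: a[fast]=0, fast++
slow=3 fast=8: a[fast]=0, fast++
slow=3 fast=9: a[fast]=8≠0 swap→a[3]=8, slow++,fast++
slow=4 fast=10: a[fast]=0, fast++

[6, 5, 7, 8, 0, 0, 0, 0, 0, 0, 0]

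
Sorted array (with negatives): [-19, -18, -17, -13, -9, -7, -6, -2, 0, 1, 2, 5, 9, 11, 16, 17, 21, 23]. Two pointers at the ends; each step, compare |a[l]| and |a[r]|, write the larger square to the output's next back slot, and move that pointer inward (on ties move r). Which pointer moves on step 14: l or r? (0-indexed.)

r

[0,17] |-19|<=|23| out[17]=529 → r--
[0,16] |-19|<=|21| out[16]=441 → r--
[0,15] |-19|>|17| out[15]=361 → l++
[1,15] |-18|>|17| out[14]=324 → l++
[2,15] |-17|<=|17| out[13]=289 → r--
[2,14] |-17|>|16| out[12]=289 → l++
[3,14] |-13|<=|16| out[11]=256 → r--
[3,13] |-13|>|11| out[10]=169 → l++
[4,13] |-9|<=|11| out[9]=121 → r--
[4,12] |-9|<=|9| out[8]=81 → r--
[4,11] |-9|>|5| out[7]=81 → l++
[5,11] |-7|>|5| out[6]=49 → l++
[6,11] |-6|>|5| out[5]=36 → l++
[7,11] |-2|<=|5| out[4]=25 → r--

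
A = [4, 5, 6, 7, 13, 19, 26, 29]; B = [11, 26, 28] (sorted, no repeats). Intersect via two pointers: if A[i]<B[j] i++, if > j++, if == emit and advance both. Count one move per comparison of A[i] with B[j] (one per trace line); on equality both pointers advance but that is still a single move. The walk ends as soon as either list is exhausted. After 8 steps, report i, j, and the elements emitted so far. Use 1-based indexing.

i=1 j=1: 4<11, i++
i=2 j=1: 5<11, i++
i=3 j=1: 6<11, i++
i=4 j=1: 7<11, i++
i=5 j=1: 13>11, j++
i=5 j=2: 13<26, i++
i=6 j=2: 19<26, i++
i=7 j=2: 26==26 emit, i++,j++

i=8, j=3, emitted=[26]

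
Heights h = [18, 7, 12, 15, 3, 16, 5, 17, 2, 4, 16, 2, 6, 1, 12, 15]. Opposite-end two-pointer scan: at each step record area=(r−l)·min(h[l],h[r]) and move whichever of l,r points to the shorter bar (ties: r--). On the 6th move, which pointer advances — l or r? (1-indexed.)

[1,16] min(18,15)*15=225 best=225 * → r--
[1,15] min(18,12)*14=168 best=225 → r--
[1,14] min(18,1)*13=13 best=225 → r--
[1,13] min(18,6)*12=72 best=225 → r--
[1,12] min(18,2)*11=22 best=225 → r--
[1,11] min(18,16)*10=160 best=225 → r--

r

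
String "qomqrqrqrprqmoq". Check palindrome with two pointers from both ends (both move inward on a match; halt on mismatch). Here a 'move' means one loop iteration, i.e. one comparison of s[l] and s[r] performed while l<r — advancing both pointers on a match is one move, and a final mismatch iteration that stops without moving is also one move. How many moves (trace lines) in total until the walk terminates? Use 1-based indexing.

6 moves

[1,15] 'q'=='q' → l++,r--
[2,14] 'o'=='o' → l++,r--
[3,13] 'm'=='m' → l++,r--
[4,12] 'q'=='q' → l++,r--
[5,11] 'r'=='r' → l++,r--
[6,10] 'q'!='p' → stop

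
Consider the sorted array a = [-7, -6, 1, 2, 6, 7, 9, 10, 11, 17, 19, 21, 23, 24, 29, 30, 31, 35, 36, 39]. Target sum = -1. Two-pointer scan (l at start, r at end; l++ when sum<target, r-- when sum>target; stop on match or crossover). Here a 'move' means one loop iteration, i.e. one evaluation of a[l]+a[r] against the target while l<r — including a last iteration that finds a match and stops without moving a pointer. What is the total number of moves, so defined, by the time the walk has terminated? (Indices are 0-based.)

16 moves

[0,19] -7+39=32 >-1 → r--
[0,18] -7+36=29 >-1 → r--
[0,17] -7+35=28 >-1 → r--
[0,16] -7+31=24 >-1 → r--
[0,15] -7+30=23 >-1 → r--
[0,14] -7+29=22 >-1 → r--
[0,13] -7+24=17 >-1 → r--
[0,12] -7+23=16 >-1 → r--
[0,11] -7+21=14 >-1 → r--
[0,10] -7+19=12 >-1 → r--
[0,9] -7+17=10 >-1 → r--
[0,8] -7+11=4 >-1 → r--
[0,7] -7+10=3 >-1 → r--
[0,6] -7+9=2 >-1 → r--
[0,5] -7+7=0 >-1 → r--
[0,4] -7+6=-1 → found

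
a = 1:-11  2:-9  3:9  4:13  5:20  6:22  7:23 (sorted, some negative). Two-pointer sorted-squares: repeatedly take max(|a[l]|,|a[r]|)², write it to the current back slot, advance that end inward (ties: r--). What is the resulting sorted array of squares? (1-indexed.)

l=1 r=7: |-11|<=|23| out[7]=529, r--
l=1 r=6: |-11|<=|22| out[6]=484, r--
l=1 r=5: |-11|<=|20| out[5]=400, r--
l=1 r=4: |-11|<=|13| out[4]=169, r--
l=1 r=3: |-11|>|9| out[3]=121, l++
l=2 r=3: |-9|<=|9| out[2]=81, r--
l=2 r=2: |-9|<=|-9| out[1]=81, r--

[81, 81, 121, 169, 400, 484, 529]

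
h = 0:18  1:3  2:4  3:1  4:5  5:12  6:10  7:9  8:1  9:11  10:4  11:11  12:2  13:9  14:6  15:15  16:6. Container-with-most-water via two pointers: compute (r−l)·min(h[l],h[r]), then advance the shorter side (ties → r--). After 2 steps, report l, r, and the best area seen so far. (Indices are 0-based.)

l=0, r=14, best area=225

[0,16] min(18,6)*16=96 best=96 * → r--
[0,15] min(18,15)*15=225 best=225 * → r--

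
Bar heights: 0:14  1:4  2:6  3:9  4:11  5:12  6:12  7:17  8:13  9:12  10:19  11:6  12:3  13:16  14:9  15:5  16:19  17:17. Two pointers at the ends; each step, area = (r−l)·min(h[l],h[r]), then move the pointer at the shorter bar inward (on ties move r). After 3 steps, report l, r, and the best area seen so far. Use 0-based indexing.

l=3, r=17, best area=238

[0,17] min(14,17)*17=238 best=238 * → l++
[1,17] min(4,17)*16=64 best=238 → l++
[2,17] min(6,17)*15=90 best=238 → l++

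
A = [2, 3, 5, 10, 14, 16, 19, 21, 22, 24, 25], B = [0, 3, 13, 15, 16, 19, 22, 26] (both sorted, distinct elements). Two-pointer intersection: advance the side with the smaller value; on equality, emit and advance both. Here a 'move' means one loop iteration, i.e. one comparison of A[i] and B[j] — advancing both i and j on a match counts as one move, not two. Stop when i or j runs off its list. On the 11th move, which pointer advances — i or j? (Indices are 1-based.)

i=1 j=1: 2>0, j++
i=1 j=2: 2<3, i++
i=2 j=2: 3==3 emit, i++,j++
i=3 j=3: 5<13, i++
i=4 j=3: 10<13, i++
i=5 j=3: 14>13, j++
i=5 j=4: 14<15, i++
i=6 j=4: 16>15, j++
i=6 j=5: 16==16 emit, i++,j++
i=7 j=6: 19==19 emit, i++,j++
i=8 j=7: 21<22, i++

i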